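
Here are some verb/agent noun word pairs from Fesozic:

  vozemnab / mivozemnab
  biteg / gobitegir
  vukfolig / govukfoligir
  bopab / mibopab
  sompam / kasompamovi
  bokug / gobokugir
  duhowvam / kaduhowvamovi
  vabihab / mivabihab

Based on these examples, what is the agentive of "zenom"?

kazenomovi

sompam and vozemnab both have last vowel 'a' yet inflect differently (kasompamovi, mivozemnab), so the last vowel is not what conditions the rule; the final letter is.
"zenom" ends in -m. The stems ending in -m (sompam → kasompamovi, duhowvam → kaduhowvamovi) add ka- … -ovi around the stem.
The other patterns: stems ending in -g add go- … -ir around the stem; stems ending in -b add the prefix mi-.
So zenom → kazenomovi.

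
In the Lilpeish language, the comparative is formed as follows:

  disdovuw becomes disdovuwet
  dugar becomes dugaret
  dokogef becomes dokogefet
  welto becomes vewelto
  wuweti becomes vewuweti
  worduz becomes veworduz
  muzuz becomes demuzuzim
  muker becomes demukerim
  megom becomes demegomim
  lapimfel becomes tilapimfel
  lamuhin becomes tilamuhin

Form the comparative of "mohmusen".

"mohmusen" begins with m-. The stems beginning with m- (muzuz → demuzuzim, muker → demukerim, megom → demegomim) add de- … -im around the stem.
So mohmusen → demohmusenim.

demohmusenim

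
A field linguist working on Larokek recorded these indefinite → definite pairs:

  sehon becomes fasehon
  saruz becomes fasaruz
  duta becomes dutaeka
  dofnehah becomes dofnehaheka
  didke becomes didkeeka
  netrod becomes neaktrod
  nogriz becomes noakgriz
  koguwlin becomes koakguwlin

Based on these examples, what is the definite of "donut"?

donuteka

"donut" begins with d-. The stems beginning with d- (duta → dutaeka, dofnehah → dofnehaheka, didke → didkeeka) add -eka.
The other patterns: stems beginning with s- add the prefix fa-; stems beginning with k- or n- insert -ak- after the first vowel.
So donut → donuteka.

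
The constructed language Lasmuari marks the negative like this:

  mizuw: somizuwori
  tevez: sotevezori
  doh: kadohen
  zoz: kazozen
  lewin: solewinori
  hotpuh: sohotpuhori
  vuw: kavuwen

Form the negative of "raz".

karazen

"raz" has 1 vowel. The stems with 1 vowel (doh → kadohen, zoz → kazozen, vuw → kavuwen) add ka- … -en around the stem.
So raz → karazen.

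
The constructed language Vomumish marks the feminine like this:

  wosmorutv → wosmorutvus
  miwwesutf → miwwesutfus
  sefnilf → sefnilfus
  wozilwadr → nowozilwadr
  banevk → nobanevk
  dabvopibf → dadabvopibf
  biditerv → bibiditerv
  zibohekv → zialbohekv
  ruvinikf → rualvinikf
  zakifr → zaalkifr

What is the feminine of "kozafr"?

koalzafr

"kozafr" has second-to-last letter 'f'. The one such stem in the data (zakifr → zaalkifr) inserts -al- after the first vowel (as do zibohekv, ruvinikf), so the same rule applies.
The other patterns: stems whose second-to-last letter is 'l' or 't' add -us; stems whose second-to-last letter is 'd' or 'v' add the prefix no-; stems whose second-to-last letter is 'b' or 'r' repeat the first consonant+vowel as a prefix.
So kozafr → koalzafr.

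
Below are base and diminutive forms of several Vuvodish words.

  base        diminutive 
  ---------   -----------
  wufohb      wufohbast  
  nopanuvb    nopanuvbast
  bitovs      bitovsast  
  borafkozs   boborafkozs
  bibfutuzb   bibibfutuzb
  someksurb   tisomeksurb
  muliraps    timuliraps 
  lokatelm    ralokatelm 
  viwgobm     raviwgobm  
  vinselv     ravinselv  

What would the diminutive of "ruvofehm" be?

ruvofehmast

bitovs and borafkozs both end in -s yet inflect differently (bitovsast, boborafkozs), so the final letter is not what conditions the rule; the second-to-last letter is.
"ruvofehm" has second-to-last letter 'h'. The one such stem in the data (wufohb → wufohbast) adds -ast, so the same rule applies.
The other patterns: stems whose second-to-last letter is 'z' repeat the first consonant+vowel as a prefix; stems whose second-to-last letter is 'p' or 'r' add the prefix ti-; stems whose second-to-last letter is 'b' or 'l' add the prefix ra-.
So ruvofehm → ruvofehmast.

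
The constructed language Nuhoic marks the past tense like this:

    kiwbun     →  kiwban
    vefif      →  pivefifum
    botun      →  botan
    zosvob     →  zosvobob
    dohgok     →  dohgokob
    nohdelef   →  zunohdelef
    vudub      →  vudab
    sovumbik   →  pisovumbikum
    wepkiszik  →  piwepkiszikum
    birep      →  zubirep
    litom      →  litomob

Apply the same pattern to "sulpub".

wepkiszik and dohgok both end in -k yet inflect differently (piwepkiszikum, dohgokob), so the final letter is not what conditions the rule; the last vowel is.
"sulpub" has last vowel 'u'. The stems whose last vowel is 'u' (botun → botan, kiwbun → kiwban, vudub → vudab) change the last vowel to 'a'.
So sulpub → sulpab.

sulpab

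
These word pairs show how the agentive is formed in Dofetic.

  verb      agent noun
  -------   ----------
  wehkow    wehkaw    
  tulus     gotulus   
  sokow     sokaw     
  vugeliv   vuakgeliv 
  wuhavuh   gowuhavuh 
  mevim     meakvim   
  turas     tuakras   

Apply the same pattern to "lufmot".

tulus and turas both end in -s yet inflect differently (gotulus, tuakras), so the final letter is not what conditions the rule; the last vowel is.
"lufmot" has last vowel 'o'. The stems whose last vowel is 'o' (wehkow → wehkaw, sokow → sokaw) change the last vowel to 'a'.
So lufmot → lufmat.

lufmat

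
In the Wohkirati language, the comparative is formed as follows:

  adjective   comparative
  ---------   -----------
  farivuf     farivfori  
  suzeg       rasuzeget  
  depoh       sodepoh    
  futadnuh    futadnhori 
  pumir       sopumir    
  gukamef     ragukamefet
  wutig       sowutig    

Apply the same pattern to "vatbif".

gukamef and farivuf both end in -f yet inflect differently (ragukamefet, farivfori), so the final letter is not what conditions the rule; the last vowel is.
"vatbif" has last vowel 'i'. The stems whose last vowel is 'i' (wutig → sowutig, pumir → sopumir) add the prefix so-.
So vatbif → sovatbif.

sovatbif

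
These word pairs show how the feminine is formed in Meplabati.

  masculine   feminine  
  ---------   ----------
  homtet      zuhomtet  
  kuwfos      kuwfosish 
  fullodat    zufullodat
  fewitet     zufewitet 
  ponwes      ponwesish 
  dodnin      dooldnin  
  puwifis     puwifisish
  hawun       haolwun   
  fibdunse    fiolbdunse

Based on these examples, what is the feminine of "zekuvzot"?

"zekuvzot" ends in -t. The stems ending in -t (fewitet → zufewitet, homtet → zuhomtet, fullodat → zufullodat) add the prefix zu-.
The other patterns: stems ending in -s add -ish; stems ending in -e or -n insert -ol- after the first vowel.
So zekuvzot → zuzekuvzot.

zuzekuvzot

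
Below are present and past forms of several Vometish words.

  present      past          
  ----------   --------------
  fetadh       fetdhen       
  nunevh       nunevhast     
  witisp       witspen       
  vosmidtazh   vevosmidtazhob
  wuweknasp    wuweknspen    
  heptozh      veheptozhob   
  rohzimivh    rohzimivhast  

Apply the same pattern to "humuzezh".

vehumuzezhob

"humuzezh" has second-to-last letter 'z'. The stems whose second-to-last letter is 'z' (heptozh → veheptozhob, vosmidtazh → vevosmidtazhob) add ve- … -ob around the stem.
The other patterns: stems whose second-to-last letter is 'v' add -ast; stems whose second-to-last letter is 'd' or 's' delete the last vowel and add -en.
So humuzezh → vehumuzezhob.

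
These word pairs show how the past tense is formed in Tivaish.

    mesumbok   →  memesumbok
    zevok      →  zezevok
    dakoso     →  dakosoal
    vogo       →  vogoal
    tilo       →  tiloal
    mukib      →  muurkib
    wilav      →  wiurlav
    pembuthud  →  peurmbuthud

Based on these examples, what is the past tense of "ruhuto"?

"ruhuto" ends in -o. The stems ending in -o (dakoso → dakosoal, vogo → vogoal, tilo → tiloal) add -al.
The other patterns: stems ending in -k repeat the first consonant+vowel as a prefix; stems ending in -b, -d or -v insert -ur- after the first vowel.
So ruhuto → ruhutoal.

ruhutoal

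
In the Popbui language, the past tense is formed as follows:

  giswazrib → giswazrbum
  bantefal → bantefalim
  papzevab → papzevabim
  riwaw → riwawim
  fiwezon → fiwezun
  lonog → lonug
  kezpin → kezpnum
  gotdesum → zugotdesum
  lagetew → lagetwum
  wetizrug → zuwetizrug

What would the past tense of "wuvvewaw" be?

"wuvvewaw" has last vowel 'a'. The stems whose last vowel is 'a' (bantefal → bantefalim, riwaw → riwawim, papzevab → papzevabim) add -im.
So wuvvewaw → wuvvewawim.

wuvvewawim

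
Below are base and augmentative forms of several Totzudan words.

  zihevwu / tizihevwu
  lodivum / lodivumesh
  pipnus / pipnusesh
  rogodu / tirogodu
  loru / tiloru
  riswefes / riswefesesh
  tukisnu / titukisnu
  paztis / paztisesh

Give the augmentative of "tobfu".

rogodu and pipnus both have last vowel 'u' yet inflect differently (tirogodu, pipnusesh), so the last vowel is not what conditions the rule; the final letter is.
"tobfu" ends in -u. The stems ending in -u (rogodu → tirogodu, loru → tiloru, zihevwu → tizihevwu) add the prefix ti-.
The other pattern: stems ending in -m or -s add -esh.
So tobfu → titobfu.

titobfu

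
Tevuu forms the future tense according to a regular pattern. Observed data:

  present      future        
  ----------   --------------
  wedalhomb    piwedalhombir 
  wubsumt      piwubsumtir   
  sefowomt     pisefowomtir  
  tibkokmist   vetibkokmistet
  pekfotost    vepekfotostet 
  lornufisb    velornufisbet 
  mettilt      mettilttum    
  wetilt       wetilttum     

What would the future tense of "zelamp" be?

"zelamp" has second-to-last letter 'm'. The stems whose second-to-last letter is 'm' (wedalhomb → piwedalhombir, wubsumt → piwubsumtir, sefowomt → pisefowomtir) add pi- … -ir around the stem.
So zelamp → pizelampir.

pizelampir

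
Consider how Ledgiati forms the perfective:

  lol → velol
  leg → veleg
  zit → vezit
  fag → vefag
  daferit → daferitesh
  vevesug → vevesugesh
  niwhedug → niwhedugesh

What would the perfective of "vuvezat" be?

vuvezatesh

"vuvezat" has 3 vowels. The stems with 3 vowels (daferit → daferitesh, vevesug → vevesugesh, niwhedug → niwhedugesh) add -esh.
So vuvezat → vuvezatesh.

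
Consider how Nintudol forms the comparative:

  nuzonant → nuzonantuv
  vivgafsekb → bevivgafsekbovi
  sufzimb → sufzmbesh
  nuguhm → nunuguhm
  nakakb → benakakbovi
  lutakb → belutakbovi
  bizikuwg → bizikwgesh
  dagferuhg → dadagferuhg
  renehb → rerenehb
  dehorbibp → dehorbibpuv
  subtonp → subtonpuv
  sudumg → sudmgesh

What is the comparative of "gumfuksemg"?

gumfuksmgesh

renehb and lutakb both end in -b yet inflect differently (rerenehb, belutakbovi), so the final letter is not what conditions the rule; the second-to-last letter is.
"gumfuksemg" has second-to-last letter 'm'. The stems whose second-to-last letter is 'm' (sudumg → sudmgesh, sufzimb → sufzmbesh) delete the last vowel and add -esh.
So gumfuksemg → gumfuksmgesh.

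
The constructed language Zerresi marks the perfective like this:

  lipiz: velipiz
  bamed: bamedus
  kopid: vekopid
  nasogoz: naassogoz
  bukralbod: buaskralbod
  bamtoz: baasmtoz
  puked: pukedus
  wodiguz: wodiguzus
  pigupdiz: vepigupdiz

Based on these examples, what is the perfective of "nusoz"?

"nusoz" has last vowel 'o'. The stems whose last vowel is 'o' (bukralbod → buaskralbod, bamtoz → baasmtoz, nasogoz → naassogoz) insert -as- after the first vowel.
The other patterns: stems whose last vowel is 'i' add the prefix ve-; stems whose last vowel is 'e' or 'u' add -us.
So nusoz → nuassoz.

nuassoz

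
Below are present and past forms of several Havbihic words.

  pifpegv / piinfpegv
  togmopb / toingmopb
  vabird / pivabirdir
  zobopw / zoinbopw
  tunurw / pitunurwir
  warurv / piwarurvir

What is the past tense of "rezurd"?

warurv and pifpegv both end in -v yet inflect differently (piwarurvir, piinfpegv), so the final letter is not what conditions the rule; the second-to-last letter is.
"rezurd" has second-to-last letter 'r'. The stems whose second-to-last letter is 'r' (vabird → pivabirdir, tunurw → pitunurwir, warurv → piwarurvir) add pi- … -ir around the stem.
So rezurd → pirezurdir.

pirezurdir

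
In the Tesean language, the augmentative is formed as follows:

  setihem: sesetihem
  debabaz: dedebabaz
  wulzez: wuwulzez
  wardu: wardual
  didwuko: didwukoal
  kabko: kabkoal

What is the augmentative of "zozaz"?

zozozaz

"zozaz" ends in a consonant. The stems ending in a consonant (setihem → sesetihem, debabaz → dedebabaz, wulzez → wuwulzez) repeat the first consonant+vowel as a prefix.
The other pattern: stems ending in a vowel add -al.
So zozaz → zozozaz.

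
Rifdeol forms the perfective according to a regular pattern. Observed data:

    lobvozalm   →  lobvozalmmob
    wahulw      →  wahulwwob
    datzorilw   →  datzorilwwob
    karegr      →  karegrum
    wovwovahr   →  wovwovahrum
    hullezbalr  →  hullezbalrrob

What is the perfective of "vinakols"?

hullezbalr and wovwovahr both end in -r yet inflect differently (hullezbalrrob, wovwovahrum), so the final letter is not what conditions the rule; the second-to-last letter is.
"vinakols" has second-to-last letter 'l'. The stems whose second-to-last letter is 'l' (datzorilw → datzorilwwob, wahulw → wahulwwob, hullezbalr → hullezbalrrob) double the final consonant and add -ob.
So vinakols → vinakolssob.

vinakolssob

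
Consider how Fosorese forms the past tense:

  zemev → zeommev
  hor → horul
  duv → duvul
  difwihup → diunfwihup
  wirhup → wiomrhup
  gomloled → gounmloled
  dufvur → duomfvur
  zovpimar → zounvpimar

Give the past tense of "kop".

"kop" has 1 vowel. The stems with 1 vowel (duv → duvul, hor → horul) add -ul.
The other patterns: stems with 2 vowels insert -om- after the first vowel; stems with 3 vowels insert -un- after the first vowel.
So kop → kopul.

kopul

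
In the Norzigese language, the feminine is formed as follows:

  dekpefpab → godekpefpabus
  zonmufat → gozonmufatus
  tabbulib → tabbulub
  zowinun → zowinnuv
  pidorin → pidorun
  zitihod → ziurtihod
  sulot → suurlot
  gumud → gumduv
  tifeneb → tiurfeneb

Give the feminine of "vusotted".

"vusotted" has last vowel 'e'. The one such stem in the data (tifeneb → tiurfeneb) inserts -ur- after the first vowel (as do sulot, zitihod), so the same rule applies.
The other patterns: stems whose last vowel is 'i' change the last vowel to 'u'; stems whose last vowel is 'u' delete the last vowel and add -uv; stems whose last vowel is 'a' add go- … -us around the stem.
So vusotted → vuursotted.

vuursotted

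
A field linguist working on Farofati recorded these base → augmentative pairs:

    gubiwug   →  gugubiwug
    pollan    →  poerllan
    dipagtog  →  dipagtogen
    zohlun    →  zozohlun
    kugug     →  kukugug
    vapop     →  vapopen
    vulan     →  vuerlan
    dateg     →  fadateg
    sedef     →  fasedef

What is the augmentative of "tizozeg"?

fatizozeg

dateg and kugug both end in -g yet inflect differently (fadateg, kukugug), so the final letter is not what conditions the rule; the last vowel is.
"tizozeg" has last vowel 'e'. The stems whose last vowel is 'e' (sedef → fasedef, dateg → fadateg) add the prefix fa-.
So tizozeg → fatizozeg.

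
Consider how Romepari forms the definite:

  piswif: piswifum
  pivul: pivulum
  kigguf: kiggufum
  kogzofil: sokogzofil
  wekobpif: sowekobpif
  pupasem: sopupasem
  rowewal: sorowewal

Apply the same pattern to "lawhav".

lawhavum

pivul and kogzofil both end in -l yet inflect differently (pivulum, sokogzofil), so the final letter is not what conditions the rule; the number of vowels is.
"lawhav" has 2 vowels. The stems with 2 vowels (piswif → piswifum, pivul → pivulum, kigguf → kiggufum) add -um.
The other pattern: stems with 3 vowels add the prefix so-.
So lawhav → lawhavum.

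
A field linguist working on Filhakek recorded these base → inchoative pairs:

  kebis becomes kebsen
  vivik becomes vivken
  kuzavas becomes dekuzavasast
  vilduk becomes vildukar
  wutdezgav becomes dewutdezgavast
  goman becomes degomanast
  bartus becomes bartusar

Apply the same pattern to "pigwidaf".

depigwidafast

"pigwidaf" has last vowel 'a'. The stems whose last vowel is 'a' (wutdezgav → dewutdezgavast, goman → degomanast, kuzavas → dekuzavasast) add de- … -ast around the stem.
The other patterns: stems whose last vowel is 'i' delete the last vowel and add -en; stems whose last vowel is 'u' add -ar.
So pigwidaf → depigwidafast.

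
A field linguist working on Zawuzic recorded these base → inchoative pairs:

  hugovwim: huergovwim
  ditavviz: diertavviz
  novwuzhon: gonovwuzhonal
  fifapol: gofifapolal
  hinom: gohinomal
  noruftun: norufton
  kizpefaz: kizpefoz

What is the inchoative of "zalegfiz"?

zaerlegfiz

kizpefaz and ditavviz both end in -z yet inflect differently (kizpefoz, diertavviz), so the final letter is not what conditions the rule; the last vowel is.
"zalegfiz" has last vowel 'i'. The stems whose last vowel is 'i' (hugovwim → huergovwim, ditavviz → diertavviz) insert -er- after the first vowel.
The other patterns: stems whose last vowel is 'a' or 'u' change the last vowel to 'o'; stems whose last vowel is 'o' add go- … -al around the stem.
So zalegfiz → zaerlegfiz.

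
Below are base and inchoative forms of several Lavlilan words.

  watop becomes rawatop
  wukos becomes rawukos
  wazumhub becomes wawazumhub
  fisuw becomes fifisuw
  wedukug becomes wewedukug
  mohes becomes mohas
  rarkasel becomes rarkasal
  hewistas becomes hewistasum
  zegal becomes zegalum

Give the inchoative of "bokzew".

bokzaw

"bokzew" has last vowel 'e'. The stems whose last vowel is 'e' (mohes → mohas, rarkasel → rarkasal) change the last vowel to 'a'.
So bokzew → bokzaw.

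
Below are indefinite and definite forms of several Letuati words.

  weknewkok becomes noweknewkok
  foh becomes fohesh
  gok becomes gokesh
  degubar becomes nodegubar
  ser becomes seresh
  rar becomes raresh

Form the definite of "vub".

vubesh

gok and weknewkok both end in -k yet inflect differently (gokesh, noweknewkok), so the final letter is not what conditions the rule; the number of vowels is.
"vub" has 1 vowel. The stems with 1 vowel (ser → seresh, rar → raresh, foh → fohesh) add -esh.
So vub → vubesh.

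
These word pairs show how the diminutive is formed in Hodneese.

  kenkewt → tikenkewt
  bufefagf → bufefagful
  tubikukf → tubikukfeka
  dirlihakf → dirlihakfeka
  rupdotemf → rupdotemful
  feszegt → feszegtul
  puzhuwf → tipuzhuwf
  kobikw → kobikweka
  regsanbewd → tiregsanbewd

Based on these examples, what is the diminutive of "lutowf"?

"lutowf" has second-to-last letter 'w'. The stems whose second-to-last letter is 'w' (puzhuwf → tipuzhuwf, regsanbewd → tiregsanbewd, kenkewt → tikenkewt) add the prefix ti-.
The other patterns: stems whose second-to-last letter is 'k' add -eka; stems whose second-to-last letter is 'g' or 'm' add -ul.
So lutowf → tilutowf.

tilutowf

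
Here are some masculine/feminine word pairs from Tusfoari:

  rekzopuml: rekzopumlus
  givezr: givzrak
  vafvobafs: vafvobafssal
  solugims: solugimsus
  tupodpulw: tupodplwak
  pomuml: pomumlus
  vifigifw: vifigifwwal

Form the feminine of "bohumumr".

solugims and vafvobafs both end in -s yet inflect differently (solugimsus, vafvobafssal), so the final letter is not what conditions the rule; the second-to-last letter is.
"bohumumr" has second-to-last letter 'm'. The stems whose second-to-last letter is 'm' (pomuml → pomumlus, rekzopuml → rekzopumlus, solugims → solugimsus) add -us.
So bohumumr → bohumumrus.

bohumumrus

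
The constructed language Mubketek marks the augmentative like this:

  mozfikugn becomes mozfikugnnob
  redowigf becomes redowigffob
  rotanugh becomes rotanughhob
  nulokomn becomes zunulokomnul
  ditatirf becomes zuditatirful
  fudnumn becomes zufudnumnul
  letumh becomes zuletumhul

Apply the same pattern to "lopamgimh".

mozfikugn and nulokomn both end in -n yet inflect differently (mozfikugnnob, zunulokomnul), so the final letter is not what conditions the rule; the second-to-last letter is.
"lopamgimh" has second-to-last letter 'm'. The stems whose second-to-last letter is 'm' (nulokomn → zunulokomnul, fudnumn → zufudnumnul, letumh → zuletumhul) add zu- … -ul around the stem.
The other pattern: stems whose second-to-last letter is 'g' double the final consonant and add -ob.
So lopamgimh → zulopamgimhul.

zulopamgimhul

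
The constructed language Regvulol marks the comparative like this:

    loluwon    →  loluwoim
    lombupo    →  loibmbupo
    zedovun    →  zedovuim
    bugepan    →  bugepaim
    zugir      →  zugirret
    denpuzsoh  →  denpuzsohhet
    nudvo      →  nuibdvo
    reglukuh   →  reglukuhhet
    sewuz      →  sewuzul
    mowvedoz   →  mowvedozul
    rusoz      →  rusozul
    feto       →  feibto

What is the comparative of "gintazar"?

"gintazar" ends in -r. The one such stem in the data (zugir → zugirret) doubles the final consonant and adds -et (as do denpuzsoh, reglukuh), so the same rule applies.
So gintazar → gintazarret.

gintazarret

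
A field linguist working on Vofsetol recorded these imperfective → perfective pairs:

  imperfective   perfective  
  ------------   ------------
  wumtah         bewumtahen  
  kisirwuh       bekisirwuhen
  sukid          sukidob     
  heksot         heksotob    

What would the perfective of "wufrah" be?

"wufrah" ends in -h. The stems ending in -h (wumtah → bewumtahen, kisirwuh → bekisirwuhen) add be- … -en around the stem.
So wufrah → bewufrahen.

bewufrahen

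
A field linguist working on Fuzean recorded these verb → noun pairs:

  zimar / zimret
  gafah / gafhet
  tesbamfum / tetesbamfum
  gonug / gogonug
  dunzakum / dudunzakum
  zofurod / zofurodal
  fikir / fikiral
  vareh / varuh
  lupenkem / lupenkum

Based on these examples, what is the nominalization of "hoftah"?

hofthet

zimar and fikir both end in -r yet inflect differently (zimret, fikiral), so the final letter is not what conditions the rule; the last vowel is.
"hoftah" has last vowel 'a'. The stems whose last vowel is 'a' (zimar → zimret, gafah → gafhet) delete the last vowel and add -et.
So hoftah → hofthet.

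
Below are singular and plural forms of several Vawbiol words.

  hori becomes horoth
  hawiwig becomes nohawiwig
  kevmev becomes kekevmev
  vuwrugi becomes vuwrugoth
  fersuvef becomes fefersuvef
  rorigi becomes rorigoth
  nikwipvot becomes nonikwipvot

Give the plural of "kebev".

hawiwig and hori both have last vowel 'i' yet inflect differently (nohawiwig, horoth), so the last vowel is not what conditions the rule; the final letter is.
"kebev" ends in -v. The one such stem in the data (kevmev → kekevmev) repeats the first consonant+vowel as a prefix (as does fersuvef), so the same rule applies.
The other patterns: stems ending in -g or -t add the prefix no-; stems ending in -i drop the final letter and add -oth.
So kebev → kekebev.

kekebev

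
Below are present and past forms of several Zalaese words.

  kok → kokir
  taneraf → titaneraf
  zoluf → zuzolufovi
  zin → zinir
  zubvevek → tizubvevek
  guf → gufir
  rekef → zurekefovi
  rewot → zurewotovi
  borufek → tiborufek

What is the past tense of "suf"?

sufir

"suf" has 1 vowel. The stems with 1 vowel (zin → zinir, guf → gufir, kok → kokir) add -ir.
The other patterns: stems with 2 vowels add zu- … -ovi around the stem; stems with 3 vowels add the prefix ti-.
So suf → sufir.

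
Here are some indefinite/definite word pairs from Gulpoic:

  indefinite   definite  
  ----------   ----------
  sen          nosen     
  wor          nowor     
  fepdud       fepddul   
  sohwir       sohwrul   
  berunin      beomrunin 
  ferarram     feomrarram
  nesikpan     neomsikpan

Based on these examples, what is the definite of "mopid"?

wor and sohwir both end in -r yet inflect differently (nowor, sohwrul), so the final letter is not what conditions the rule; the number of vowels is.
"mopid" has 2 vowels. The stems with 2 vowels (fepdud → fepddul, sohwir → sohwrul) delete the last vowel and add -ul.
The other patterns: stems with 1 vowel add the prefix no-; stems with 3 vowels insert -om- after the first vowel.
So mopid → mopdul.

mopdul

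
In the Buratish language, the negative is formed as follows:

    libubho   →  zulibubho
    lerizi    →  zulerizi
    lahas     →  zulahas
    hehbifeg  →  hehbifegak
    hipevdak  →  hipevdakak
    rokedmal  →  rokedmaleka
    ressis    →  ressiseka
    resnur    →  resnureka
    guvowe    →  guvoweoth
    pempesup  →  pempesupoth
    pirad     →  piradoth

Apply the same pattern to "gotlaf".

gotlafoth

lahas and ressis both end in -s yet inflect differently (zulahas, ressiseka), so the final letter is not what conditions the rule; the first letter is.
"gotlaf" begins with g-. The one such stem in the data (guvowe → guvoweoth) adds -oth, so the same rule applies.
The other patterns: stems beginning with l- add the prefix zu-; stems beginning with h- add -ak; stems beginning with r- add -eka.
So gotlaf → gotlafoth.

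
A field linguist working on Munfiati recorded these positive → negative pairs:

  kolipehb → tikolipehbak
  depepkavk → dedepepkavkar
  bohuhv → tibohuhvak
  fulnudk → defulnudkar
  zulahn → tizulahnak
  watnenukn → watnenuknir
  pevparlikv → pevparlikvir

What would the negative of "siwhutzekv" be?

siwhutzekvir

"siwhutzekv" has second-to-last letter 'k'. The stems whose second-to-last letter is 'k' (watnenukn → watnenuknir, pevparlikv → pevparlikvir) add -ir.
So siwhutzekv → siwhutzekvir.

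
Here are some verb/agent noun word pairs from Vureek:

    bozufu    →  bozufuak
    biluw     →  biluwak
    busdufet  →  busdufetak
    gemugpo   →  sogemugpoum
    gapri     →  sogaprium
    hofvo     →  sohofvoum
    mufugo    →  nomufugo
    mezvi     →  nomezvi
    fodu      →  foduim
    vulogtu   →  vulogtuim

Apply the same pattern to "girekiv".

sogirekivum

gemugpo and mufugo both end in -o yet inflect differently (sogemugpoum, nomufugo), so the final letter is not what conditions the rule; the first letter is.
"girekiv" begins with g-. The stems beginning with g- (gemugpo → sogemugpoum, gapri → sogaprium) add so- … -um around the stem.
So girekiv → sogirekivum.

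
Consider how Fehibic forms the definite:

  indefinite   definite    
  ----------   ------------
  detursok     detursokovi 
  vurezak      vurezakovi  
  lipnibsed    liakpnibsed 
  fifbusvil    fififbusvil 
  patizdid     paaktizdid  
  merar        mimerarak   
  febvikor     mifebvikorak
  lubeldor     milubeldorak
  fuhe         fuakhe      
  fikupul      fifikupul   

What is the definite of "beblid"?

"beblid" ends in -d. The stems ending in -d (patizdid → paaktizdid, lipnibsed → liakpnibsed) insert -ak- after the first vowel.
So beblid → beakblid.

beakblid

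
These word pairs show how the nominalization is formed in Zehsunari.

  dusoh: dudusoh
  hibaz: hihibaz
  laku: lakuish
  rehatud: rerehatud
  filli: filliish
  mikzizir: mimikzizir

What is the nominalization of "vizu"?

rehatud and laku both have last vowel 'u' yet inflect differently (rerehatud, lakuish), so the last vowel is not what conditions the rule; whether the stem ends in a vowel or a consonant is.
"vizu" ends in a vowel. The stems ending in a vowel (laku → lakuish, filli → filliish) add -ish.
So vizu → vizuish.

vizuish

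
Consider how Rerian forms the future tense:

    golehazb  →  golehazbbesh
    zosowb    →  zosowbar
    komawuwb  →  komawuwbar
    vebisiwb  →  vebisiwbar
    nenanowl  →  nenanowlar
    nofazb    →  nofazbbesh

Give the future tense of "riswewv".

"riswewv" has second-to-last letter 'w'. The stems whose second-to-last letter is 'w' (komawuwb → komawuwbar, vebisiwb → vebisiwbar, nenanowl → nenanowlar) add -ar.
The other pattern: stems whose second-to-last letter is 'z' double the final consonant and add -esh.
So riswewv → riswewvar.

riswewvar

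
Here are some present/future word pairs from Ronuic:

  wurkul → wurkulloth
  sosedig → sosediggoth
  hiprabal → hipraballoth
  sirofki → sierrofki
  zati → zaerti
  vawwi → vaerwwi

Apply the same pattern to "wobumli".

sosedig and sirofki both have last vowel 'i' yet inflect differently (sosediggoth, sierrofki), so the last vowel is not what conditions the rule; the final letter is.
"wobumli" ends in -i. The stems ending in -i (sirofki → sierrofki, vawwi → vaerwwi, zati → zaerti) insert -er- after the first vowel.
So wobumli → woerbumli.

woerbumli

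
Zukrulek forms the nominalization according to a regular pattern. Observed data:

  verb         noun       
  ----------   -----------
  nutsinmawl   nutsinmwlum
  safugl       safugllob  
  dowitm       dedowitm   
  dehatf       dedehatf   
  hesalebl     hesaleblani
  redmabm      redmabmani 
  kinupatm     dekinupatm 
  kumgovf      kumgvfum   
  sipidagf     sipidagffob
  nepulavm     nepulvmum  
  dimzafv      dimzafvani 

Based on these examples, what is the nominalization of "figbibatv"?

defigbibatv

"figbibatv" has second-to-last letter 't'. The stems whose second-to-last letter is 't' (dowitm → dedowitm, dehatf → dedehatf, kinupatm → dekinupatm) add the prefix de-.
So figbibatv → defigbibatv.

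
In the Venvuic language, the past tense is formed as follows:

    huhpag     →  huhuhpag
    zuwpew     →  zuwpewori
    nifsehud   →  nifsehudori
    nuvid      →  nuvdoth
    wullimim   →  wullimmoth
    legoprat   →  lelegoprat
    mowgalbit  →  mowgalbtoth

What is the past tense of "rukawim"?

rukawmoth

"rukawim" has last vowel 'i'. The stems whose last vowel is 'i' (nuvid → nuvdoth, wullimim → wullimmoth, mowgalbit → mowgalbtoth) delete the last vowel and add -oth.
The other patterns: stems whose last vowel is 'a' repeat the first consonant+vowel as a prefix; stems whose last vowel is 'e' or 'u' add -ori.
So rukawim → rukawmoth.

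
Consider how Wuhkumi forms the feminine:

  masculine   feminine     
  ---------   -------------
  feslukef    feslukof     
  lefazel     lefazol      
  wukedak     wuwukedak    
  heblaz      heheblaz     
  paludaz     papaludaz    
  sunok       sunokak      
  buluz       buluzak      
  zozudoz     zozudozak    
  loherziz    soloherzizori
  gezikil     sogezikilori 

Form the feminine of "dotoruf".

dotorufak

wukedak and sunok both end in -k yet inflect differently (wuwukedak, sunokak), so the final letter is not what conditions the rule; the last vowel is.
"dotoruf" has last vowel 'u'. The one such stem in the data (buluz → buluzak) adds -ak, so the same rule applies.
The other patterns: stems whose last vowel is 'e' change the last vowel to 'o'; stems whose last vowel is 'a' repeat the first consonant+vowel as a prefix; stems whose last vowel is 'i' add so- … -ori around the stem.
So dotoruf → dotorufak.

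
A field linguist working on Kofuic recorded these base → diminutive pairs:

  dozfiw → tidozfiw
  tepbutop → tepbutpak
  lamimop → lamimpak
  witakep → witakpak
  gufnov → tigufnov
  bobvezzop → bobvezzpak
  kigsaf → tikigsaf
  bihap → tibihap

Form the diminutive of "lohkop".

bihap and witakep both end in -p yet inflect differently (tibihap, witakpak), so the final letter is not what conditions the rule; the number of vowels is.
"lohkop" has 2 vowels. The stems with 2 vowels (gufnov → tigufnov, dozfiw → tidozfiw, kigsaf → tikigsaf) add the prefix ti-.
So lohkop → tilohkop.

tilohkop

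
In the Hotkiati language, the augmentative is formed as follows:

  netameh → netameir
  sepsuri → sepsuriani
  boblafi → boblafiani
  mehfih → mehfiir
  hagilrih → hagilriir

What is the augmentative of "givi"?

hagilrih and boblafi both have last vowel 'i' yet inflect differently (hagilriir, boblafiani), so the last vowel is not what conditions the rule; the final letter is.
"givi" ends in -i. The stems ending in -i (boblafi → boblafiani, sepsuri → sepsuriani) add -ani.
So givi → giviani.

giviani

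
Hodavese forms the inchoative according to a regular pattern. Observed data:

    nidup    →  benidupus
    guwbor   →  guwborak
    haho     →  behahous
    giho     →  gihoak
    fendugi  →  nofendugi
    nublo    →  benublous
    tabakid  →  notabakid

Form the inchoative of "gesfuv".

giho and nublo both end in -o yet inflect differently (gihoak, benublous), so the final letter is not what conditions the rule; the first letter is.
"gesfuv" begins with g-. The stems beginning with g- (giho → gihoak, guwbor → guwborak) add -ak.
So gesfuv → gesfuvak.

gesfuvak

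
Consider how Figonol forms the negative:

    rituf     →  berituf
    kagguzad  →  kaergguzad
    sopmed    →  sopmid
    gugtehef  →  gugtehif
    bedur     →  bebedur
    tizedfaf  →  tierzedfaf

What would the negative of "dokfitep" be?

dokfitip

rituf and tizedfaf both end in -f yet inflect differently (berituf, tierzedfaf), so the final letter is not what conditions the rule; the last vowel is.
"dokfitep" has last vowel 'e'. The stems whose last vowel is 'e' (sopmed → sopmid, gugtehef → gugtehif) change the last vowel to 'i'.
So dokfitep → dokfitip.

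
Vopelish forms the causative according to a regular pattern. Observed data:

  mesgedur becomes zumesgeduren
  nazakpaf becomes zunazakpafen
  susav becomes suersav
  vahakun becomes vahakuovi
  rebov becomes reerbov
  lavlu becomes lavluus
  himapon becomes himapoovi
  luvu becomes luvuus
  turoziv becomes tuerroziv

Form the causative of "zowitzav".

zoerwitzav

lavlu and vahakun both have last vowel 'u' yet inflect differently (lavluus, vahakuovi), so the last vowel is not what conditions the rule; the final letter is.
"zowitzav" ends in -v. The stems ending in -v (susav → suersav, turoziv → tuerroziv, rebov → reerbov) insert -er- after the first vowel.
The other patterns: stems ending in -u add -us; stems ending in -n drop the final letter and add -ovi; stems ending in -f or -r add zu- … -en around the stem.
So zowitzav → zoerwitzav.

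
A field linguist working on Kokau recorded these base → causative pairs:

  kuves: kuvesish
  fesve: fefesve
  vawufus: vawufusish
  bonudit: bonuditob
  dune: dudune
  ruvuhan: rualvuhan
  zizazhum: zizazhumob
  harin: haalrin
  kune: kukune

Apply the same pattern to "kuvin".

kualvin

kuves and kune both have last vowel 'e' yet inflect differently (kuvesish, kukune), so the last vowel is not what conditions the rule; the final letter is.
"kuvin" ends in -n. The stems ending in -n (harin → haalrin, ruvuhan → rualvuhan) insert -al- after the first vowel.
So kuvin → kualvin.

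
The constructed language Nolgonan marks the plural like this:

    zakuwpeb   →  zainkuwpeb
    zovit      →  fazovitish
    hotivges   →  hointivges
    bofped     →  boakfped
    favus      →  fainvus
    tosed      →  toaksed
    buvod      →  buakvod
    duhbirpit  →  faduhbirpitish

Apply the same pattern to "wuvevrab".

wuinvevrab

"wuvevrab" ends in -b. The one such stem in the data (zakuwpeb → zainkuwpeb) inserts -in- after the first vowel (as do hotivges, favus), so the same rule applies.
The other patterns: stems ending in -d insert -ak- after the first vowel; stems ending in -t add fa- … -ish around the stem.
So wuvevrab → wuinvevrab.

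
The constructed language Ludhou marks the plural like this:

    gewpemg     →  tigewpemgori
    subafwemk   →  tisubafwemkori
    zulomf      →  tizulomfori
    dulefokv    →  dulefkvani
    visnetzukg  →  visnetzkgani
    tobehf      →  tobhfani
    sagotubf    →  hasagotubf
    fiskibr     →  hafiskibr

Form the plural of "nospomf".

tinospomfori

gewpemg and visnetzukg both end in -g yet inflect differently (tigewpemgori, visnetzkgani), so the final letter is not what conditions the rule; the second-to-last letter is.
"nospomf" has second-to-last letter 'm'. The stems whose second-to-last letter is 'm' (gewpemg → tigewpemgori, subafwemk → tisubafwemkori, zulomf → tizulomfori) add ti- … -ori around the stem.
So nospomf → tinospomfori.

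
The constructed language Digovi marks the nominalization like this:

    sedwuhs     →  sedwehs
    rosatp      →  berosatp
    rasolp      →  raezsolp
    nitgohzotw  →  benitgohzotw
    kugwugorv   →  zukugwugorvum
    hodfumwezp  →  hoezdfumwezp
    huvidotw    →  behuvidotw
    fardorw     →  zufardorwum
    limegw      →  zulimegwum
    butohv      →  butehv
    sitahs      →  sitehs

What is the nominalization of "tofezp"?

toezfezp

rasolp and rosatp both end in -p yet inflect differently (raezsolp, berosatp), so the final letter is not what conditions the rule; the second-to-last letter is.
"tofezp" has second-to-last letter 'z'. The one such stem in the data (hodfumwezp → hoezdfumwezp) inserts -ez- after the first vowel (as does rasolp), so the same rule applies.
So tofezp → toezfezp.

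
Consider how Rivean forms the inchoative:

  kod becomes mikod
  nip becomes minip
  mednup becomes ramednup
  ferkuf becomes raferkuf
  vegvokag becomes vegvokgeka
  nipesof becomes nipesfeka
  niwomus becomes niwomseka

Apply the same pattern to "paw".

nip and mednup both end in -p yet inflect differently (minip, ramednup), so the final letter is not what conditions the rule; the number of vowels is.
"paw" has 1 vowel. The stems with 1 vowel (kod → mikod, nip → minip) add the prefix mi-.
So paw → mipaw.

mipaw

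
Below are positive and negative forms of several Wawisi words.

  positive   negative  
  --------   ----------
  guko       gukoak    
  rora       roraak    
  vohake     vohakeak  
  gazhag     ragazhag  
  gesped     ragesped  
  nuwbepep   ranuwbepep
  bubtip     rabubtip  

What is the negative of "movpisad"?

ramovpisad

rora and gazhag both have last vowel 'a' yet inflect differently (roraak, ragazhag), so the last vowel is not what conditions the rule; whether the stem ends in a vowel or a consonant is.
"movpisad" ends in a consonant. The stems ending in a consonant (gazhag → ragazhag, gesped → ragesped, nuwbepep → ranuwbepep) add the prefix ra-.
The other pattern: stems ending in a vowel add -ak.
So movpisad → ramovpisad.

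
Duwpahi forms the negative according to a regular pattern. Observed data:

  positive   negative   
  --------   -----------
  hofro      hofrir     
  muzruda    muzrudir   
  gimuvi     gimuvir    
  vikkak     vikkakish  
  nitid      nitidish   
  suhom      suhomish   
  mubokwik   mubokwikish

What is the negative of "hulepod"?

"hulepod" ends in a consonant. The stems ending in a consonant (vikkak → vikkakish, nitid → nitidish, suhom → suhomish) add -ish.
The other pattern: stems ending in a vowel drop the final letter and add -ir.
So hulepod → hulepodish.

hulepodish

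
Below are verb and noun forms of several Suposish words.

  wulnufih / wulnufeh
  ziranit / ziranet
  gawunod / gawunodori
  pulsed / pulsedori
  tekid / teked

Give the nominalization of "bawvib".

bawveb

tekid and pulsed both end in -d yet inflect differently (teked, pulsedori), so the final letter is not what conditions the rule; the last vowel is.
"bawvib" has last vowel 'i'. The stems whose last vowel is 'i' (tekid → teked, ziranit → ziranet, wulnufih → wulnufeh) change the last vowel to 'e'.
The other pattern: stems whose last vowel is 'e' or 'o' add -ori.
So bawvib → bawveb.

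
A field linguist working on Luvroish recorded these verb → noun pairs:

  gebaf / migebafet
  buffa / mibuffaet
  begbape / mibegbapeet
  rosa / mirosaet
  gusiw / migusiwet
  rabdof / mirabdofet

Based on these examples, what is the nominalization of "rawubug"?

mirawubuget

Every pair shown (gebaf → migebafet, buffa → mibuffaet, begbape → mibegbapeet, …) follows the same rule: add mi- … -et around the stem.
So rawubug → mirawubuget.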